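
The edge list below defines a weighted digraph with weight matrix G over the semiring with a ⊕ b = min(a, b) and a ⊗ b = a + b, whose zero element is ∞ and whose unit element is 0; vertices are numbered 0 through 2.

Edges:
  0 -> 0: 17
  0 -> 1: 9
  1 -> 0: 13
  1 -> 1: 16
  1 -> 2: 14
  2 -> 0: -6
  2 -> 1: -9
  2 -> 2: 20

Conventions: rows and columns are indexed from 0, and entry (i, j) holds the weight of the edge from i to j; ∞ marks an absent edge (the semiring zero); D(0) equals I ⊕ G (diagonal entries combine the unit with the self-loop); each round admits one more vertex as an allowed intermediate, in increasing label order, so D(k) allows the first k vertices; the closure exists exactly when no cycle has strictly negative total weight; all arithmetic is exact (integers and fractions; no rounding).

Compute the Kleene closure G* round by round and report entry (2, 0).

D(0):
  [0, 9, ∞]
  [13, 0, 14]
  [-6, -9, 0]
D(1):
  [0, 9, ∞]
  [13, 0, 14]
  [-6, -9, 0]
D(2):
  [0, 9, 23]
  [13, 0, 14]
  [-6, -9, 0]
D(3):
  [0, 9, 23]
  [8, 0, 14]
  [-6, -9, 0]
Answer: G*[2][0] = -6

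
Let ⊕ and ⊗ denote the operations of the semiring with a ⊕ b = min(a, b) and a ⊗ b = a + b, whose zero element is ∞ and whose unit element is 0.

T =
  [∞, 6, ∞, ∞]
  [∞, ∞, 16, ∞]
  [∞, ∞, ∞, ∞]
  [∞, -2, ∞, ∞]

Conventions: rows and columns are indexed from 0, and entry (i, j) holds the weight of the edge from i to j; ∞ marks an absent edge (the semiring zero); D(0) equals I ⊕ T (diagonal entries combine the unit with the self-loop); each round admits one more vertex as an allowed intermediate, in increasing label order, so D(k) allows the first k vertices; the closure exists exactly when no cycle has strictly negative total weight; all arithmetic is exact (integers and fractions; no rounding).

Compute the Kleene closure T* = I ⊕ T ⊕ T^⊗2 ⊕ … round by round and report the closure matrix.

D(0):
  [0, 6, ∞, ∞]
  [∞, 0, 16, ∞]
  [∞, ∞, 0, ∞]
  [∞, -2, ∞, 0]
D(1):
  [0, 6, ∞, ∞]
  [∞, 0, 16, ∞]
  [∞, ∞, 0, ∞]
  [∞, -2, ∞, 0]
D(2):
  [0, 6, 22, ∞]
  [∞, 0, 16, ∞]
  [∞, ∞, 0, ∞]
  [∞, -2, 14, 0]
D(3):
  [0, 6, 22, ∞]
  [∞, 0, 16, ∞]
  [∞, ∞, 0, ∞]
  [∞, -2, 14, 0]
D(4):
  [0, 6, 22, ∞]
  [∞, 0, 16, ∞]
  [∞, ∞, 0, ∞]
  [∞, -2, 14, 0]
Answer: T* = [[0, 6, 22, ∞], [∞, 0, 16, ∞], [∞, ∞, 0, ∞], [∞, -2, 14, 0]]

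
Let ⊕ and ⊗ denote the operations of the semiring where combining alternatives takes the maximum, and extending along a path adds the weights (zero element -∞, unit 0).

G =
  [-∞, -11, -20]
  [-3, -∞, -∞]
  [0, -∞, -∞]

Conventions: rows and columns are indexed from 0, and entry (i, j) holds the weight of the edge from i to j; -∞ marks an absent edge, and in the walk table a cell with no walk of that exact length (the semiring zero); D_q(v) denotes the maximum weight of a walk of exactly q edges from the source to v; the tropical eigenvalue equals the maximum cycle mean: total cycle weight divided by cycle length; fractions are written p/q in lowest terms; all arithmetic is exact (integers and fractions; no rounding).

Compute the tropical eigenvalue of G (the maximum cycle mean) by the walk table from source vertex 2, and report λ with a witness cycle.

q=0: [-∞, -∞, 0]
q=1: [0, -∞, -∞]
q=2: [-∞, -11, -20]
q=3: [-14, -∞, -∞]
Optimal cycle mean attained by: cycle 0->1->0, total (-11) + (-3), length 2.
Answer: λ = -7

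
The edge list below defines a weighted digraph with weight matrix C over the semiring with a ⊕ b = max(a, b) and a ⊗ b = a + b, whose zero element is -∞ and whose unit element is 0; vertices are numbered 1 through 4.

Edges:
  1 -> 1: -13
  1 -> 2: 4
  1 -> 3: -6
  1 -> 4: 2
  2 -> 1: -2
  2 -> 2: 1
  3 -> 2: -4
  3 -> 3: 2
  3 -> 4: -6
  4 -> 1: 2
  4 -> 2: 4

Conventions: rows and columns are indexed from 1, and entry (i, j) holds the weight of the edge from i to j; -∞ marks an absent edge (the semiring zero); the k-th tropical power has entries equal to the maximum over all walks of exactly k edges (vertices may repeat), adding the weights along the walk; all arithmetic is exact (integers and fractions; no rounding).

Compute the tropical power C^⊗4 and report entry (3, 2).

C^⊗2:
  [4, 6, -4, -11]
  [-1, 2, -8, 0]
  [-4, -2, 4, -4]
  [2, 6, -4, 4]
C^⊗3:
  [4, 8, -2, 6]
  [2, 4, -6, 1]
  [-2, 0, 6, -2]
  [6, 8, -2, 4]
C^⊗4:
  [8, 10, 0, 6]
  [3, 6, -4, 4]
  [0, 2, 8, 0]
  [6, 10, 0, 8]
Key observation: the optimum is the walk 3->3->3->3->2, with weight 2 + 2 + 2 + (-4) = 2.
Optimal value attained by: walk 3->3->3->3->2.
Answer: (C^⊗4)[3][2] = 2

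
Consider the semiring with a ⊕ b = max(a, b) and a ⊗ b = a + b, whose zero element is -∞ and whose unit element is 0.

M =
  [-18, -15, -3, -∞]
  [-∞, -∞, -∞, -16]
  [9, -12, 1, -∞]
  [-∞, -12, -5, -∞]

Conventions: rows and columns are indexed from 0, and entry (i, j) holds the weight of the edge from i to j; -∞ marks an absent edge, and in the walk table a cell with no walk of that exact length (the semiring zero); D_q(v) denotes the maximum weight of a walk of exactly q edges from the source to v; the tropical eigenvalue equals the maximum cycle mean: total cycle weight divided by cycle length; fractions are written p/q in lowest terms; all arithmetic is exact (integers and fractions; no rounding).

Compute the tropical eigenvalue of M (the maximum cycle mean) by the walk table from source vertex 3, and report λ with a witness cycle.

q=0: [-∞, -∞, -∞, 0]
q=1: [-∞, -12, -5, -∞]
q=2: [4, -17, -4, -28]
q=3: [5, -11, 1, -33]
q=4: [10, -10, 2, -27]
Optimal cycle mean attained by: cycle 0->2->0, total (-3) + 9, length 2.
Answer: λ = 3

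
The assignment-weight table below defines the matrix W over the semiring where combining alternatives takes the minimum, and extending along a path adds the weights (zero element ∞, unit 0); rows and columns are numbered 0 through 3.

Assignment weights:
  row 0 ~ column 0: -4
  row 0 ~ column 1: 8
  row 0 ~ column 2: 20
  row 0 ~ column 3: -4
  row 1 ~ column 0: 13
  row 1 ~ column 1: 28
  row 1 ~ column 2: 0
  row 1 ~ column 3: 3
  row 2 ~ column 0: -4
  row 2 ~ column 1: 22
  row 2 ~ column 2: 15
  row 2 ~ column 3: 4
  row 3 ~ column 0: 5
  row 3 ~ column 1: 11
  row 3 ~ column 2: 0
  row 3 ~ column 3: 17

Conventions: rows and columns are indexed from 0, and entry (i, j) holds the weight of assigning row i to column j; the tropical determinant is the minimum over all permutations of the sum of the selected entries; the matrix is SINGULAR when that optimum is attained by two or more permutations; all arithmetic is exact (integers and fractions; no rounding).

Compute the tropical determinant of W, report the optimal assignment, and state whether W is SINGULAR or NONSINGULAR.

σ = (0, 1, 2, 3): (-4) + 28 + 15 + 17 = 56
σ = (0, 1, 3, 2): (-4) + 28 + 4 + 0 = 28
σ = (0, 2, 1, 3): (-4) + 0 + 22 + 17 = 35
σ = (0, 2, 3, 1): (-4) + 0 + 4 + 11 = 11
σ = (0, 3, 1, 2): (-4) + 3 + 22 + 0 = 21
σ = (0, 3, 2, 1): (-4) + 3 + 15 + 11 = 25
σ = (1, 0, 2, 3): 8 + 13 + 15 + 17 = 53
σ = (1, 0, 3, 2): 8 + 13 + 4 + 0 = 25
σ = (1, 2, 0, 3): 8 + 0 + (-4) + 17 = 21
σ = (1, 2, 3, 0): 8 + 0 + 4 + 5 = 17
σ = (1, 3, 0, 2): 8 + 3 + (-4) + 0 = 7
σ = (1, 3, 2, 0): 8 + 3 + 15 + 5 = 31
σ = (2, 0, 1, 3): 20 + 13 + 22 + 17 = 72
σ = (2, 0, 3, 1): 20 + 13 + 4 + 11 = 48
σ = (2, 1, 0, 3): 20 + 28 + (-4) + 17 = 61
σ = (2, 1, 3, 0): 20 + 28 + 4 + 5 = 57
σ = (2, 3, 0, 1): 20 + 3 + (-4) + 11 = 30
σ = (2, 3, 1, 0): 20 + 3 + 22 + 5 = 50
σ = (3, 0, 1, 2): (-4) + 13 + 22 + 0 = 31
σ = (3, 0, 2, 1): (-4) + 13 + 15 + 11 = 35
σ = (3, 1, 0, 2): (-4) + 28 + (-4) + 0 = 20
σ = (3, 1, 2, 0): (-4) + 28 + 15 + 5 = 44
σ = (3, 2, 0, 1): (-4) + 0 + (-4) + 11 = 3
σ = (3, 2, 1, 0): (-4) + 0 + 22 + 5 = 23
Optimal value attained by: σ = (3, 2, 0, 1).
Answer: det⊕(W) = 3; verdict: NONSINGULAR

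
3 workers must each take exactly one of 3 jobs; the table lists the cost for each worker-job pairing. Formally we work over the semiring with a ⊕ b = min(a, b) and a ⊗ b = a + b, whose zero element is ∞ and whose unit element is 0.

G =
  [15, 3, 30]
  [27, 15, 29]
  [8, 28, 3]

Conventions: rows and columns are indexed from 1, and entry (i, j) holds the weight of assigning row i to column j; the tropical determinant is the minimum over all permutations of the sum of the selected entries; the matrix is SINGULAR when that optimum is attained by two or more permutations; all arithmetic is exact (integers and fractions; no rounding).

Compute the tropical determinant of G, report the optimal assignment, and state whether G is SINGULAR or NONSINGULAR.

σ = (1, 2, 3): 15 + 15 + 3 = 33
σ = (1, 3, 2): 15 + 29 + 28 = 72
σ = (2, 1, 3): 3 + 27 + 3 = 33
σ = (2, 3, 1): 3 + 29 + 8 = 40
σ = (3, 1, 2): 30 + 27 + 28 = 85
σ = (3, 2, 1): 30 + 15 + 8 = 53
Optimal value attained by: σ = (1, 2, 3).
Answer: det⊕(G) = 33; verdict: SINGULAR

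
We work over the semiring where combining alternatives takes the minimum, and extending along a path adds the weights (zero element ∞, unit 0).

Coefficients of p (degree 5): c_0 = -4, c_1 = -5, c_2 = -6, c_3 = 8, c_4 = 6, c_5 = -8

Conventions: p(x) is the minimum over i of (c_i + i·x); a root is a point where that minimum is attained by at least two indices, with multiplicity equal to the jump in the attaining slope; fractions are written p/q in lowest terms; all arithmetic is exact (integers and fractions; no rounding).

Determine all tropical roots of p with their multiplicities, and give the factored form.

hull edge (i=0, c=-4) to (i=2, c=-6): slope -1, span 2
hull edge (i=2, c=-6) to (i=5, c=-8): slope -2/3, span 3
Factored form: p(x) = -8 ⊗ (x ⊕ 2/3) ⊗ (x ⊕ 2/3) ⊗ (x ⊕ 2/3) ⊗ (x ⊕ 1) ⊗ (x ⊕ 1)
Answer: roots = 2/3 (mult 3), 1 (mult 2)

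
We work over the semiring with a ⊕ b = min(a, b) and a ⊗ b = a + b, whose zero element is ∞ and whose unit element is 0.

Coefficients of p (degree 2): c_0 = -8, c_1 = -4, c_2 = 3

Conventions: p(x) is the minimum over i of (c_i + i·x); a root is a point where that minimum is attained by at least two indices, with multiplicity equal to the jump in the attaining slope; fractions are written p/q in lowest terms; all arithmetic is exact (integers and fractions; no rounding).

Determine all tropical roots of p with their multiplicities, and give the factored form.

hull edge (i=0, c=-8) to (i=1, c=-4): slope 4, span 1
hull edge (i=1, c=-4) to (i=2, c=3): slope 7, span 1
Factored form: p(x) = 3 ⊗ (x ⊕ (-7)) ⊗ (x ⊕ (-4))
Answer: roots = -7 (mult 1), -4 (mult 1)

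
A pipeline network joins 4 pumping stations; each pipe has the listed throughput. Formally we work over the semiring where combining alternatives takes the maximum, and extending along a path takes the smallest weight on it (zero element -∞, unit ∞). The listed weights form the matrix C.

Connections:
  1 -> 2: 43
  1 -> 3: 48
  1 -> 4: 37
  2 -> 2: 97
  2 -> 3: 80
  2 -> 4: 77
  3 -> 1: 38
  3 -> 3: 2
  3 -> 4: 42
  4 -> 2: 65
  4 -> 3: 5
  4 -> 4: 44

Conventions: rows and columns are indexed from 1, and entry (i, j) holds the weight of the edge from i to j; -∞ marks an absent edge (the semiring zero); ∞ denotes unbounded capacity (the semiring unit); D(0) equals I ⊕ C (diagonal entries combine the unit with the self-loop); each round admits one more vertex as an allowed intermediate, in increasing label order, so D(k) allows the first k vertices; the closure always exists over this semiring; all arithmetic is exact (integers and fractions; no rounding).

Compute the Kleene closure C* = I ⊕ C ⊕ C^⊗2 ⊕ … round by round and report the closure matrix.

D(0):
  [∞, 43, 48, 37]
  [-∞, ∞, 80, 77]
  [38, -∞, ∞, 42]
  [-∞, 65, 5, ∞]
D(1):
  [∞, 43, 48, 37]
  [-∞, ∞, 80, 77]
  [38, 38, ∞, 42]
  [-∞, 65, 5, ∞]
D(2):
  [∞, 43, 48, 43]
  [-∞, ∞, 80, 77]
  [38, 38, ∞, 42]
  [-∞, 65, 65, ∞]
D(3):
  [∞, 43, 48, 43]
  [38, ∞, 80, 77]
  [38, 38, ∞, 42]
  [38, 65, 65, ∞]
D(4):
  [∞, 43, 48, 43]
  [38, ∞, 80, 77]
  [38, 42, ∞, 42]
  [38, 65, 65, ∞]
Answer: C* = [[∞, 43, 48, 43], [38, ∞, 80, 77], [38, 42, ∞, 42], [38, 65, 65, ∞]]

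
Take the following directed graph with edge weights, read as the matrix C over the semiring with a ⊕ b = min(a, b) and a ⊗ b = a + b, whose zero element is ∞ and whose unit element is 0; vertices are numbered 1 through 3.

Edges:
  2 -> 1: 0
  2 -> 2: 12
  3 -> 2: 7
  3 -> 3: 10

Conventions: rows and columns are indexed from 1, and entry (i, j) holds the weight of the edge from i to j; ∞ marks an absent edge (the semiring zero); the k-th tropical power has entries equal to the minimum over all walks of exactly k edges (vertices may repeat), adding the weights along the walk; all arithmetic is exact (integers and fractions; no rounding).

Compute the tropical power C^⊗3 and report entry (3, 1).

C^⊗2:
  [∞, ∞, ∞]
  [12, 24, ∞]
  [7, 17, 20]
C^⊗3:
  [∞, ∞, ∞]
  [24, 36, ∞]
  [17, 27, 30]
Key observation: the optimum is the walk 3->3->2->1, with weight 10 + 7 + 0 = 17.
Optimal value attained by: walk 3->3->2->1.
Answer: (C^⊗3)[3][1] = 17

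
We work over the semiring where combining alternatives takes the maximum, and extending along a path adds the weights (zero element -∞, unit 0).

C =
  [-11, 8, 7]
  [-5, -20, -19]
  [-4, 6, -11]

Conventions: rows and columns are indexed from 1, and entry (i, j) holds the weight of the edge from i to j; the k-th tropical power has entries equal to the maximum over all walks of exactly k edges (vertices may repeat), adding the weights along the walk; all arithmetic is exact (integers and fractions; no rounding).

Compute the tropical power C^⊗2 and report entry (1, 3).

C^⊗2:
  [3, 13, -4]
  [-16, 3, 2]
  [1, 4, 3]
Key observation: the optimum is the walk 1->1->3, with weight (-11) + 7 = -4.
Optimal value attained by: walk 1->1->3.
Answer: (C^⊗2)[1][3] = -4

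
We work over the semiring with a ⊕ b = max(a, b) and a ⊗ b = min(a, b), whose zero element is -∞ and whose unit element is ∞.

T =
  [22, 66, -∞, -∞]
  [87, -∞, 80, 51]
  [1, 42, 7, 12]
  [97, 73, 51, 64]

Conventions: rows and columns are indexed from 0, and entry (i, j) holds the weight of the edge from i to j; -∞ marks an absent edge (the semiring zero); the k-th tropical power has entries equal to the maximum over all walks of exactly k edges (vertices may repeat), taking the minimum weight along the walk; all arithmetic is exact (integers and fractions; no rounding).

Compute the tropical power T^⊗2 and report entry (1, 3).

T^⊗2:
  [66, 22, 66, 51]
  [51, 66, 51, 51]
  [42, 12, 42, 42]
  [73, 66, 73, 64]
Key observation: the optimum is the walk 1->3->3, with weight 51 min 64 = 51.
Optimal value attained by: walk 1->3->3.
Answer: (T^⊗2)[1][3] = 51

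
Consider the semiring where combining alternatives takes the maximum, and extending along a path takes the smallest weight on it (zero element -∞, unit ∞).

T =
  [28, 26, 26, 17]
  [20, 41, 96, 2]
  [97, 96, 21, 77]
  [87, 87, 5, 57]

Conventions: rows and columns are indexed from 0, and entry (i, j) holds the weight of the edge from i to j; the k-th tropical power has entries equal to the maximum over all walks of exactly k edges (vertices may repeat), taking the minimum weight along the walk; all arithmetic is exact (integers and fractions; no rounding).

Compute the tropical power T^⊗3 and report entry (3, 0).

T^⊗2:
  [28, 26, 26, 26]
  [96, 96, 41, 77]
  [77, 77, 96, 57]
  [57, 57, 87, 57]
T^⊗3:
  [28, 26, 26, 26]
  [77, 77, 96, 57]
  [96, 96, 77, 77]
  [87, 87, 57, 77]
Key observation: the optimum is the walk 3->1->2->0, with weight 87 min 96 min 97 = 87.
Optimal value attained by: walk 3->1->2->0.
Answer: (T^⊗3)[3][0] = 87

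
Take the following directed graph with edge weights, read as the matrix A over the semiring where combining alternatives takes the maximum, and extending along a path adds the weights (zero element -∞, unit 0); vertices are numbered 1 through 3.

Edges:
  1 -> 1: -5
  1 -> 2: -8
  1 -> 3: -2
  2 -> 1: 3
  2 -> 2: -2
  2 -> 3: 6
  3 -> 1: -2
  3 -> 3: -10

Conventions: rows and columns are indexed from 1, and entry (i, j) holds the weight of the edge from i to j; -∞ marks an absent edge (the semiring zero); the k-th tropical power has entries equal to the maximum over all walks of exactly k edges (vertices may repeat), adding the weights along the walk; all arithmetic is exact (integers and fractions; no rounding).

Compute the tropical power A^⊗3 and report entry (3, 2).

A^⊗2:
  [-4, -10, -2]
  [4, -4, 4]
  [-7, -10, -4]
A^⊗3:
  [-4, -12, -4]
  [2, -4, 2]
  [-6, -12, -4]
Key observation: the optimum is the walk 3->1->2->2, with weight (-2) + (-8) + (-2) = -12.
Optimal value attained by: walk 3->1->2->2.
Answer: (A^⊗3)[3][2] = -12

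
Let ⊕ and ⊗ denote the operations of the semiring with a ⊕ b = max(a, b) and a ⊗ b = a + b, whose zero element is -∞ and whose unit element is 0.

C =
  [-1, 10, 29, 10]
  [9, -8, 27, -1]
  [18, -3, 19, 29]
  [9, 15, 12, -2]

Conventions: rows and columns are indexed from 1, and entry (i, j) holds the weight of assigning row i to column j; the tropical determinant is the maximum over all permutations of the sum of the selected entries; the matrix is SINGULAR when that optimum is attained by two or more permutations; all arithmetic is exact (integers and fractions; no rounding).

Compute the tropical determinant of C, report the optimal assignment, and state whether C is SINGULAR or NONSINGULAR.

σ = (1, 2, 3, 4): (-1) + (-8) + 19 + (-2) = 8
σ = (1, 2, 4, 3): (-1) + (-8) + 29 + 12 = 32
σ = (1, 3, 2, 4): (-1) + 27 + (-3) + (-2) = 21
σ = (1, 3, 4, 2): (-1) + 27 + 29 + 15 = 70
σ = (1, 4, 2, 3): (-1) + (-1) + (-3) + 12 = 7
σ = (1, 4, 3, 2): (-1) + (-1) + 19 + 15 = 32
σ = (2, 1, 3, 4): 10 + 9 + 19 + (-2) = 36
σ = (2, 1, 4, 3): 10 + 9 + 29 + 12 = 60
σ = (2, 3, 1, 4): 10 + 27 + 18 + (-2) = 53
σ = (2, 3, 4, 1): 10 + 27 + 29 + 9 = 75
σ = (2, 4, 1, 3): 10 + (-1) + 18 + 12 = 39
σ = (2, 4, 3, 1): 10 + (-1) + 19 + 9 = 37
σ = (3, 1, 2, 4): 29 + 9 + (-3) + (-2) = 33
σ = (3, 1, 4, 2): 29 + 9 + 29 + 15 = 82
σ = (3, 2, 1, 4): 29 + (-8) + 18 + (-2) = 37
σ = (3, 2, 4, 1): 29 + (-8) + 29 + 9 = 59
σ = (3, 4, 1, 2): 29 + (-1) + 18 + 15 = 61
σ = (3, 4, 2, 1): 29 + (-1) + (-3) + 9 = 34
σ = (4, 1, 2, 3): 10 + 9 + (-3) + 12 = 28
σ = (4, 1, 3, 2): 10 + 9 + 19 + 15 = 53
σ = (4, 2, 1, 3): 10 + (-8) + 18 + 12 = 32
σ = (4, 2, 3, 1): 10 + (-8) + 19 + 9 = 30
σ = (4, 3, 1, 2): 10 + 27 + 18 + 15 = 70
σ = (4, 3, 2, 1): 10 + 27 + (-3) + 9 = 43
Optimal value attained by: σ = (3, 1, 4, 2).
Answer: det⊕(C) = 82; verdict: NONSINGULAR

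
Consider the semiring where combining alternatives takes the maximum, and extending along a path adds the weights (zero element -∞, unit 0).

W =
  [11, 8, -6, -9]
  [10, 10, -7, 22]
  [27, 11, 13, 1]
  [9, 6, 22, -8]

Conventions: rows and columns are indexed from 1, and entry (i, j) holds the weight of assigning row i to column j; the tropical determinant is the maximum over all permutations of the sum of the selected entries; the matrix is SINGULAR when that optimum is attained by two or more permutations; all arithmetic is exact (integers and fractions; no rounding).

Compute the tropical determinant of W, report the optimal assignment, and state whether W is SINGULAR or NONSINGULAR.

σ = (1, 2, 3, 4): 11 + 10 + 13 + (-8) = 26
σ = (1, 2, 4, 3): 11 + 10 + 1 + 22 = 44
σ = (1, 3, 2, 4): 11 + (-7) + 11 + (-8) = 7
σ = (1, 3, 4, 2): 11 + (-7) + 1 + 6 = 11
σ = (1, 4, 2, 3): 11 + 22 + 11 + 22 = 66
σ = (1, 4, 3, 2): 11 + 22 + 13 + 6 = 52
σ = (2, 1, 3, 4): 8 + 10 + 13 + (-8) = 23
σ = (2, 1, 4, 3): 8 + 10 + 1 + 22 = 41
σ = (2, 3, 1, 4): 8 + (-7) + 27 + (-8) = 20
σ = (2, 3, 4, 1): 8 + (-7) + 1 + 9 = 11
σ = (2, 4, 1, 3): 8 + 22 + 27 + 22 = 79
σ = (2, 4, 3, 1): 8 + 22 + 13 + 9 = 52
σ = (3, 1, 2, 4): (-6) + 10 + 11 + (-8) = 7
σ = (3, 1, 4, 2): (-6) + 10 + 1 + 6 = 11
σ = (3, 2, 1, 4): (-6) + 10 + 27 + (-8) = 23
σ = (3, 2, 4, 1): (-6) + 10 + 1 + 9 = 14
σ = (3, 4, 1, 2): (-6) + 22 + 27 + 6 = 49
σ = (3, 4, 2, 1): (-6) + 22 + 11 + 9 = 36
σ = (4, 1, 2, 3): (-9) + 10 + 11 + 22 = 34
σ = (4, 1, 3, 2): (-9) + 10 + 13 + 6 = 20
σ = (4, 2, 1, 3): (-9) + 10 + 27 + 22 = 50
σ = (4, 2, 3, 1): (-9) + 10 + 13 + 9 = 23
σ = (4, 3, 1, 2): (-9) + (-7) + 27 + 6 = 17
σ = (4, 3, 2, 1): (-9) + (-7) + 11 + 9 = 4
Optimal value attained by: σ = (2, 4, 1, 3).
Answer: det⊕(W) = 79; verdict: NONSINGULAR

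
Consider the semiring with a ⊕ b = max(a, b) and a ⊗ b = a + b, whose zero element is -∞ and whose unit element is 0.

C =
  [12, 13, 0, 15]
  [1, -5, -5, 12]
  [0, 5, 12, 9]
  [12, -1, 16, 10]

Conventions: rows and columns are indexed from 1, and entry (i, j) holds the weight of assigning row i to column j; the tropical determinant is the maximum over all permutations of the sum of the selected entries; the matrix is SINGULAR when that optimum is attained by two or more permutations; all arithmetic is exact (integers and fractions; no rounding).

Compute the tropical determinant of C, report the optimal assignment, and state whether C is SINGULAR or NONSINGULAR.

σ = (1, 2, 3, 4): 12 + (-5) + 12 + 10 = 29
σ = (1, 2, 4, 3): 12 + (-5) + 9 + 16 = 32
σ = (1, 3, 2, 4): 12 + (-5) + 5 + 10 = 22
σ = (1, 3, 4, 2): 12 + (-5) + 9 + (-1) = 15
σ = (1, 4, 2, 3): 12 + 12 + 5 + 16 = 45
σ = (1, 4, 3, 2): 12 + 12 + 12 + (-1) = 35
σ = (2, 1, 3, 4): 13 + 1 + 12 + 10 = 36
σ = (2, 1, 4, 3): 13 + 1 + 9 + 16 = 39
σ = (2, 3, 1, 4): 13 + (-5) + 0 + 10 = 18
σ = (2, 3, 4, 1): 13 + (-5) + 9 + 12 = 29
σ = (2, 4, 1, 3): 13 + 12 + 0 + 16 = 41
σ = (2, 4, 3, 1): 13 + 12 + 12 + 12 = 49
σ = (3, 1, 2, 4): 0 + 1 + 5 + 10 = 16
σ = (3, 1, 4, 2): 0 + 1 + 9 + (-1) = 9
σ = (3, 2, 1, 4): 0 + (-5) + 0 + 10 = 5
σ = (3, 2, 4, 1): 0 + (-5) + 9 + 12 = 16
σ = (3, 4, 1, 2): 0 + 12 + 0 + (-1) = 11
σ = (3, 4, 2, 1): 0 + 12 + 5 + 12 = 29
σ = (4, 1, 2, 3): 15 + 1 + 5 + 16 = 37
σ = (4, 1, 3, 2): 15 + 1 + 12 + (-1) = 27
σ = (4, 2, 1, 3): 15 + (-5) + 0 + 16 = 26
σ = (4, 2, 3, 1): 15 + (-5) + 12 + 12 = 34
σ = (4, 3, 1, 2): 15 + (-5) + 0 + (-1) = 9
σ = (4, 3, 2, 1): 15 + (-5) + 5 + 12 = 27
Optimal value attained by: σ = (2, 4, 3, 1).
Answer: det⊕(C) = 49; verdict: NONSINGULAR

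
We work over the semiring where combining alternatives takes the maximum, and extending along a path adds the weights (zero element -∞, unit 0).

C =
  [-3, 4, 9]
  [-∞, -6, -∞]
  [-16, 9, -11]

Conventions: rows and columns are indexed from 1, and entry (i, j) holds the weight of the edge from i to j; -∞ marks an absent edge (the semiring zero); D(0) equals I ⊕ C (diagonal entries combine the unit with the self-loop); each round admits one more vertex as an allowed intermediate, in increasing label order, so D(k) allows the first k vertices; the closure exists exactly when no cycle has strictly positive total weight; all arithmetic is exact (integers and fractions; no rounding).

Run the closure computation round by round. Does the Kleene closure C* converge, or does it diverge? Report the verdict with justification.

D(0):
  [0, 4, 9]
  [-∞, 0, -∞]
  [-16, 9, 0]
D(1):
  [0, 4, 9]
  [-∞, 0, -∞]
  [-16, 9, 0]
D(2):
  [0, 4, 9]
  [-∞, 0, -∞]
  [-16, 9, 0]
D(3):
  [0, 18, 9]
  [-∞, 0, -∞]
  [-16, 9, 0]
Key observation: every diagonal entry stays at the unit through all rounds, so no improving cycle exists.
Answer: CONVERGES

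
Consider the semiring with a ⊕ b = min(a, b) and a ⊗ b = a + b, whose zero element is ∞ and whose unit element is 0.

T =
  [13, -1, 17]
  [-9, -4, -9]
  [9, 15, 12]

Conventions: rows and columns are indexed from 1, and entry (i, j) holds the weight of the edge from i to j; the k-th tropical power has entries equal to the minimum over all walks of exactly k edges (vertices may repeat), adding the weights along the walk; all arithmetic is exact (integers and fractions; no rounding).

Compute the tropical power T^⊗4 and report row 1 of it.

T^⊗2:
  [-10, -5, -10]
  [-13, -10, -13]
  [6, 8, 6]
T^⊗3:
  [-14, -11, -14]
  [-19, -14, -19]
  [-1, 4, -1]
T^⊗4:
  [-20, -15, -20]
  [-23, -20, -23]
  [-5, -2, -5]
Answer: row 1 of T^⊗4 = [-20, -15, -20]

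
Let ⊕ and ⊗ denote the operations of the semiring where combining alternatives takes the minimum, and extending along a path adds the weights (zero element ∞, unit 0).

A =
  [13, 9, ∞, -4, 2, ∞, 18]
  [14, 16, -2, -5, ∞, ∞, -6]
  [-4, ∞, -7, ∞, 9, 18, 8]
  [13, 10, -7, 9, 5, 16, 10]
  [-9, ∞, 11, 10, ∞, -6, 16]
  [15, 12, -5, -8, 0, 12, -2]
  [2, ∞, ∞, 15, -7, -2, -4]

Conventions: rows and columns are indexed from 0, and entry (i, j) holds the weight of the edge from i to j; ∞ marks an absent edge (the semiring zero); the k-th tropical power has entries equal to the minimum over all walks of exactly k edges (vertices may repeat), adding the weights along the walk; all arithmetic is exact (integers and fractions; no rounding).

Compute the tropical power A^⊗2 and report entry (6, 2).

A^⊗2:
  [-7, 6, -11, 4, 1, -4, 3]
  [-6, 5, -12, 4, -13, -8, -10]
  [-11, 5, -14, -8, -2, 3, 1]
  [-11, 19, -14, 5, 2, -1, 1]
  [4, 0, -11, -14, -7, 6, -8]
  [-9, 2, -15, 1, -9, -6, -6]
  [-16, 10, -7, -10, -11, -13, -8]
Key observation: the optimum is the walk 6->5->2, with weight (-2) + (-5) = -7.
Optimal value attained by: walk 6->5->2.
Answer: (A^⊗2)[6][2] = -7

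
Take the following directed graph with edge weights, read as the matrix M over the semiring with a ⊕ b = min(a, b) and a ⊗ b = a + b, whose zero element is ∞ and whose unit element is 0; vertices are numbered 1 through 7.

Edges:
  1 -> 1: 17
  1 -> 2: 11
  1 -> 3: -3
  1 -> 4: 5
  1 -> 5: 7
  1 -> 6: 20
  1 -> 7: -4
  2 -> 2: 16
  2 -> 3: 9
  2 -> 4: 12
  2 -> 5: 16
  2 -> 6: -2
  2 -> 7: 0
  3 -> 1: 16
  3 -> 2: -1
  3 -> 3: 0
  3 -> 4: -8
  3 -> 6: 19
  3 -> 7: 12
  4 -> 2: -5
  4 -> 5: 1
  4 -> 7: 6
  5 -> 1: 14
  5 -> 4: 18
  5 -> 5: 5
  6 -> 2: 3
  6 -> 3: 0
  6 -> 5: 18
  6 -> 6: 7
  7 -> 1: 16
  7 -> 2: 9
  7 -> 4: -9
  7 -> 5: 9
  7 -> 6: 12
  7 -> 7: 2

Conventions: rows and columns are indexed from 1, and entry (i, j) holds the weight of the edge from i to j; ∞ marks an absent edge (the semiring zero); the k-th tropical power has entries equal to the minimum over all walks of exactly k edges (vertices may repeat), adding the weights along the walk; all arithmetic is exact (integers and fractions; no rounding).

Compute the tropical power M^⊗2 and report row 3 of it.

M^⊗2:
  [12, -4, -3, -13, 5, 8, -2]
  [16, 1, -2, -9, 9, 5, 2]
  [16, -13, 0, -8, -7, -3, -2]
  [15, 11, 4, -3, 6, -7, -5]
  [19, 13, 11, 19, 10, 34, 10]
  [16, -1, 0, -8, 19, 1, 3]
  [18, -14, 12, -7, -8, 7, -3]
Answer: row 3 of M^⊗2 = [16, -13, 0, -8, -7, -3, -2]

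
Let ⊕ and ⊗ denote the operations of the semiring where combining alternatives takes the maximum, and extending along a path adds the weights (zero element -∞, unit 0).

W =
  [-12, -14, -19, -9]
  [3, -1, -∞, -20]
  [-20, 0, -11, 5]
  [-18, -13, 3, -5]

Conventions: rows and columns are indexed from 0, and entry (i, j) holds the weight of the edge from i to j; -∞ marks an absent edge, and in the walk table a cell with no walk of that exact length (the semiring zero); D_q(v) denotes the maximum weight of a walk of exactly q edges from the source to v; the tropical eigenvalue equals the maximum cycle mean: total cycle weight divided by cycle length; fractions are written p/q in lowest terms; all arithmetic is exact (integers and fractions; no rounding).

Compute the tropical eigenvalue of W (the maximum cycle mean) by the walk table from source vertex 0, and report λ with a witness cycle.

q=0: [0, -∞, -∞, -∞]
q=1: [-12, -14, -19, -9]
q=2: [-11, -15, -6, -14]
q=3: [-12, -6, -11, -1]
q=4: [-3, -7, 2, -6]
Optimal cycle mean attained by: cycle 2->3->2, total 5 + 3, length 2.
Answer: λ = 4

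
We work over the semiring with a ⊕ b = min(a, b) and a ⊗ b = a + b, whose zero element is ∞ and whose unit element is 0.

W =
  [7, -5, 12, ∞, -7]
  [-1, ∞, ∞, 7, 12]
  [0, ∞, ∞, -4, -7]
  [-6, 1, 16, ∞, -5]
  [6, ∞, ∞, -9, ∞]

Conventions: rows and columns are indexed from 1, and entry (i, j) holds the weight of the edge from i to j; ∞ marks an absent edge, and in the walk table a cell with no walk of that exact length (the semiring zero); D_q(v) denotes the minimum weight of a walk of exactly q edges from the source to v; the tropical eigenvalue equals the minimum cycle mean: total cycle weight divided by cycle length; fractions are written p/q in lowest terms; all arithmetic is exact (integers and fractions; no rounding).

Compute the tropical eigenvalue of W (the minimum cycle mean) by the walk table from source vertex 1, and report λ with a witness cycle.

q=0: [0, ∞, ∞, ∞, ∞]
q=1: [7, -5, 12, ∞, -7]
q=2: [-6, 2, 19, -16, 0]
q=3: [-22, -15, 0, -9, -21]
q=4: [-16, -27, -10, -30, -29]
q=5: [-36, -29, -14, -38, -35]
Optimal cycle mean attained by: cycle 1->5->4->1, total (-7) + (-9) + (-6), length 3.
Answer: λ = -22/3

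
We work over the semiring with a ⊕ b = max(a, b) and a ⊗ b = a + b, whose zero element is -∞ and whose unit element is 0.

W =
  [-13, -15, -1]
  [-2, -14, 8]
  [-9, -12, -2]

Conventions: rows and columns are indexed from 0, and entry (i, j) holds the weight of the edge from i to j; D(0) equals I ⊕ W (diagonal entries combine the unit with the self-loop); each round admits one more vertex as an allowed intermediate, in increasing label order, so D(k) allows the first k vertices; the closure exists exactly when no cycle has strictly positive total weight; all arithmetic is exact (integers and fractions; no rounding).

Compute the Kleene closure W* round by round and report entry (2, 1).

D(0):
  [0, -15, -1]
  [-2, 0, 8]
  [-9, -12, 0]
D(1):
  [0, -15, -1]
  [-2, 0, 8]
  [-9, -12, 0]
D(2):
  [0, -15, -1]
  [-2, 0, 8]
  [-9, -12, 0]
D(3):
  [0, -13, -1]
  [-1, 0, 8]
  [-9, -12, 0]
Answer: W*[2][1] = -12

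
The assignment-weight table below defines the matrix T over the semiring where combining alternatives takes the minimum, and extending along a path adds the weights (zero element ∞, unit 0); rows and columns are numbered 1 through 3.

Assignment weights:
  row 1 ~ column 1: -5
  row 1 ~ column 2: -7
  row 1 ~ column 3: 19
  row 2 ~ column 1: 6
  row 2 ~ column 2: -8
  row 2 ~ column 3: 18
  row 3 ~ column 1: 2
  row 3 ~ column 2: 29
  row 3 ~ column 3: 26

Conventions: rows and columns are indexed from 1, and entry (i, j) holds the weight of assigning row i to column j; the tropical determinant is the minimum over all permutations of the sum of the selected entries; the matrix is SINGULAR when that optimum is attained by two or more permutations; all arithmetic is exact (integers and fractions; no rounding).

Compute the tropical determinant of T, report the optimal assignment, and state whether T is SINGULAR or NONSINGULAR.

σ = (1, 2, 3): (-5) + (-8) + 26 = 13
σ = (1, 3, 2): (-5) + 18 + 29 = 42
σ = (2, 1, 3): (-7) + 6 + 26 = 25
σ = (2, 3, 1): (-7) + 18 + 2 = 13
σ = (3, 1, 2): 19 + 6 + 29 = 54
σ = (3, 2, 1): 19 + (-8) + 2 = 13
Optimal value attained by: σ = (1, 2, 3).
Answer: det⊕(T) = 13; verdict: SINGULAR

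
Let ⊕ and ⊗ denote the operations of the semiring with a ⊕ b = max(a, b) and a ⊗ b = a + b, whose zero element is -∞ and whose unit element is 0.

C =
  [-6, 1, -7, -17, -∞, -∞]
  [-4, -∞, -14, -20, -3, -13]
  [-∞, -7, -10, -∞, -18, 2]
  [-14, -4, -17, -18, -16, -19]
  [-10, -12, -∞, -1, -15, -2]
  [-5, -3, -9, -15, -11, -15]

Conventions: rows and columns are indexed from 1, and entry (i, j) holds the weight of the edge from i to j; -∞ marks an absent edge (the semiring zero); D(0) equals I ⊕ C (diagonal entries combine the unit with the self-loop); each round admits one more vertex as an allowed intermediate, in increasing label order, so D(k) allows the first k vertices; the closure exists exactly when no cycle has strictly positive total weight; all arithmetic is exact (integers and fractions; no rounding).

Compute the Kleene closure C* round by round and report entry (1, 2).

D(0):
  [0, 1, -7, -17, -∞, -∞]
  [-4, 0, -14, -20, -3, -13]
  [-∞, -7, 0, -∞, -18, 2]
  [-14, -4, -17, 0, -16, -19]
  [-10, -12, -∞, -1, 0, -2]
  [-5, -3, -9, -15, -11, 0]
D(1):
  [0, 1, -7, -17, -∞, -∞]
  [-4, 0, -11, -20, -3, -13]
  [-∞, -7, 0, -∞, -18, 2]
  [-14, -4, -17, 0, -16, -19]
  [-10, -9, -17, -1, 0, -2]
  [-5, -3, -9, -15, -11, 0]
D(2):
  [0, 1, -7, -17, -2, -12]
  [-4, 0, -11, -20, -3, -13]
  [-11, -7, 0, -27, -10, 2]
  [-8, -4, -15, 0, -7, -17]
  [-10, -9, -17, -1, 0, -2]
  [-5, -3, -9, -15, -6, 0]
D(3):
  [0, 1, -7, -17, -2, -5]
  [-4, 0, -11, -20, -3, -9]
  [-11, -7, 0, -27, -10, 2]
  [-8, -4, -15, 0, -7, -13]
  [-10, -9, -17, -1, 0, -2]
  [-5, -3, -9, -15, -6, 0]
D(4):
  [0, 1, -7, -17, -2, -5]
  [-4, 0, -11, -20, -3, -9]
  [-11, -7, 0, -27, -10, 2]
  [-8, -4, -15, 0, -7, -13]
  [-9, -5, -16, -1, 0, -2]
  [-5, -3, -9, -15, -6, 0]
D(5):
  [0, 1, -7, -3, -2, -4]
  [-4, 0, -11, -4, -3, -5]
  [-11, -7, 0, -11, -10, 2]
  [-8, -4, -15, 0, -7, -9]
  [-9, -5, -16, -1, 0, -2]
  [-5, -3, -9, -7, -6, 0]
D(6):
  [0, 1, -7, -3, -2, -4]
  [-4, 0, -11, -4, -3, -5]
  [-3, -1, 0, -5, -4, 2]
  [-8, -4, -15, 0, -7, -9]
  [-7, -5, -11, -1, 0, -2]
  [-5, -3, -9, -7, -6, 0]
Answer: C*[1][2] = 1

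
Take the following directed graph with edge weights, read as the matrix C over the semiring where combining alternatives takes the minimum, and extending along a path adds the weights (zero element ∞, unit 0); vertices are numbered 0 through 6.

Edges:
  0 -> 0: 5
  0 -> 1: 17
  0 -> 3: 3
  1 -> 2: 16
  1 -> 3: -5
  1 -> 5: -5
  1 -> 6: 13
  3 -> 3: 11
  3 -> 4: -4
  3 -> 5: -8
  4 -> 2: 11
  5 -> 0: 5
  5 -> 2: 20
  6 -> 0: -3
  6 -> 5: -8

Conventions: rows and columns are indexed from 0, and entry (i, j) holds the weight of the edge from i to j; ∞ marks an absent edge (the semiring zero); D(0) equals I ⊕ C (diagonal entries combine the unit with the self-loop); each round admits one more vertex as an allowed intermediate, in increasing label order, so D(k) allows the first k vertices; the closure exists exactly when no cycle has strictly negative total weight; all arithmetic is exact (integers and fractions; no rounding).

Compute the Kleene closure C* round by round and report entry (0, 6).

D(0):
  [0, 17, ∞, 3, ∞, ∞, ∞]
  [∞, 0, 16, -5, ∞, -5, 13]
  [∞, ∞, 0, ∞, ∞, ∞, ∞]
  [∞, ∞, ∞, 0, -4, -8, ∞]
  [∞, ∞, 11, ∞, 0, ∞, ∞]
  [5, ∞, 20, ∞, ∞, 0, ∞]
  [-3, ∞, ∞, ∞, ∞, -8, 0]
D(1):
  [0, 17, ∞, 3, ∞, ∞, ∞]
  [∞, 0, 16, -5, ∞, -5, 13]
  [∞, ∞, 0, ∞, ∞, ∞, ∞]
  [∞, ∞, ∞, 0, -4, -8, ∞]
  [∞, ∞, 11, ∞, 0, ∞, ∞]
  [5, 22, 20, 8, ∞, 0, ∞]
  [-3, 14, ∞, 0, ∞, -8, 0]
D(2):
  [0, 17, 33, 3, ∞, 12, 30]
  [∞, 0, 16, -5, ∞, -5, 13]
  [∞, ∞, 0, ∞, ∞, ∞, ∞]
  [∞, ∞, ∞, 0, -4, -8, ∞]
  [∞, ∞, 11, ∞, 0, ∞, ∞]
  [5, 22, 20, 8, ∞, 0, 35]
  [-3, 14, 30, 0, ∞, -8, 0]
D(3):
  [0, 17, 33, 3, ∞, 12, 30]
  [∞, 0, 16, -5, ∞, -5, 13]
  [∞, ∞, 0, ∞, ∞, ∞, ∞]
  [∞, ∞, ∞, 0, -4, -8, ∞]
  [∞, ∞, 11, ∞, 0, ∞, ∞]
  [5, 22, 20, 8, ∞, 0, 35]
  [-3, 14, 30, 0, ∞, -8, 0]
D(4):
  [0, 17, 33, 3, -1, -5, 30]
  [∞, 0, 16, -5, -9, -13, 13]
  [∞, ∞, 0, ∞, ∞, ∞, ∞]
  [∞, ∞, ∞, 0, -4, -8, ∞]
  [∞, ∞, 11, ∞, 0, ∞, ∞]
  [5, 22, 20, 8, 4, 0, 35]
  [-3, 14, 30, 0, -4, -8, 0]
D(5):
  [0, 17, 10, 3, -1, -5, 30]
  [∞, 0, 2, -5, -9, -13, 13]
  [∞, ∞, 0, ∞, ∞, ∞, ∞]
  [∞, ∞, 7, 0, -4, -8, ∞]
  [∞, ∞, 11, ∞, 0, ∞, ∞]
  [5, 22, 15, 8, 4, 0, 35]
  [-3, 14, 7, 0, -4, -8, 0]
D(6):
  [0, 17, 10, 3, -1, -5, 30]
  [-8, 0, 2, -5, -9, -13, 13]
  [∞, ∞, 0, ∞, ∞, ∞, ∞]
  [-3, 14, 7, 0, -4, -8, 27]
  [∞, ∞, 11, ∞, 0, ∞, ∞]
  [5, 22, 15, 8, 4, 0, 35]
  [-3, 14, 7, 0, -4, -8, 0]
D(7):
  [0, 17, 10, 3, -1, -5, 30]
  [-8, 0, 2, -5, -9, -13, 13]
  [∞, ∞, 0, ∞, ∞, ∞, ∞]
  [-3, 14, 7, 0, -4, -8, 27]
  [∞, ∞, 11, ∞, 0, ∞, ∞]
  [5, 22, 15, 8, 4, 0, 35]
  [-3, 14, 7, 0, -4, -8, 0]
Answer: C*[0][6] = 30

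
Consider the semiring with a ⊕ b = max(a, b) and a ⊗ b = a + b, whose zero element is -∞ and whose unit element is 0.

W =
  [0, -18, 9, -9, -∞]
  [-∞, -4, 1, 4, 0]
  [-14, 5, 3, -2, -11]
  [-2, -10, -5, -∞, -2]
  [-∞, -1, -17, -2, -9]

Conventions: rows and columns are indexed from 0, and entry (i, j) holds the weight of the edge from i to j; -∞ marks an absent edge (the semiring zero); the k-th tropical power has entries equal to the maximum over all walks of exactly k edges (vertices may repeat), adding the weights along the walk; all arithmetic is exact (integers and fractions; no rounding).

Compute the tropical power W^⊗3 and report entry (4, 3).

W^⊗2:
  [0, 14, 12, 7, -2]
  [2, 6, 4, 0, 2]
  [-4, 8, 6, 9, 5]
  [-2, 0, 7, -4, -10]
  [-4, -5, 0, 3, -1]
W^⊗3:
  [5, 17, 15, 18, 14]
  [2, 9, 11, 10, 6]
  [7, 11, 9, 12, 8]
  [-2, 12, 10, 5, 0]
  [1, 5, 5, -1, 1]
Key observation: the optimum is the walk 4->1->1->3, with weight (-1) + (-4) + 4 = -1.
Optimal value attained by: walk 4->1->1->3.
Answer: (W^⊗3)[4][3] = -1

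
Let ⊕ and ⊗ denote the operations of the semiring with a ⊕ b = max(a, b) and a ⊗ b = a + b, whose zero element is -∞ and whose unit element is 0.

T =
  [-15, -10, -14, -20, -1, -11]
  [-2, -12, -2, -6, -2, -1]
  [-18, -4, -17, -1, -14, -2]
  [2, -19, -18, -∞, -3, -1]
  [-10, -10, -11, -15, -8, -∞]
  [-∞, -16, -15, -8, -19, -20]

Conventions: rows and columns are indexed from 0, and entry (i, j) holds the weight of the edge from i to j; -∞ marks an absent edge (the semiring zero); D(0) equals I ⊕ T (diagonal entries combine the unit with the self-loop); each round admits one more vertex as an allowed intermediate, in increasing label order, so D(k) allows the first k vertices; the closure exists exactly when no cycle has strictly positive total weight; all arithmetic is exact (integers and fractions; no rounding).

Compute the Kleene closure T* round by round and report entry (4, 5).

D(0):
  [0, -10, -14, -20, -1, -11]
  [-2, 0, -2, -6, -2, -1]
  [-18, -4, 0, -1, -14, -2]
  [2, -19, -18, 0, -3, -1]
  [-10, -10, -11, -15, 0, -∞]
  [-∞, -16, -15, -8, -19, 0]
D(1):
  [0, -10, -14, -20, -1, -11]
  [-2, 0, -2, -6, -2, -1]
  [-18, -4, 0, -1, -14, -2]
  [2, -8, -12, 0, 1, -1]
  [-10, -10, -11, -15, 0, -21]
  [-∞, -16, -15, -8, -19, 0]
D(2):
  [0, -10, -12, -16, -1, -11]
  [-2, 0, -2, -6, -2, -1]
  [-6, -4, 0, -1, -6, -2]
  [2, -8, -10, 0, 1, -1]
  [-10, -10, -11, -15, 0, -11]
  [-18, -16, -15, -8, -18, 0]
D(3):
  [0, -10, -12, -13, -1, -11]
  [-2, 0, -2, -3, -2, -1]
  [-6, -4, 0, -1, -6, -2]
  [2, -8, -10, 0, 1, -1]
  [-10, -10, -11, -12, 0, -11]
  [-18, -16, -15, -8, -18, 0]
D(4):
  [0, -10, -12, -13, -1, -11]
  [-1, 0, -2, -3, -2, -1]
  [1, -4, 0, -1, 0, -2]
  [2, -8, -10, 0, 1, -1]
  [-10, -10, -11, -12, 0, -11]
  [-6, -16, -15, -8, -7, 0]
D(5):
  [0, -10, -12, -13, -1, -11]
  [-1, 0, -2, -3, -2, -1]
  [1, -4, 0, -1, 0, -2]
  [2, -8, -10, 0, 1, -1]
  [-10, -10, -11, -12, 0, -11]
  [-6, -16, -15, -8, -7, 0]
D(6):
  [0, -10, -12, -13, -1, -11]
  [-1, 0, -2, -3, -2, -1]
  [1, -4, 0, -1, 0, -2]
  [2, -8, -10, 0, 1, -1]
  [-10, -10, -11, -12, 0, -11]
  [-6, -16, -15, -8, -7, 0]
Answer: T*[4][5] = -11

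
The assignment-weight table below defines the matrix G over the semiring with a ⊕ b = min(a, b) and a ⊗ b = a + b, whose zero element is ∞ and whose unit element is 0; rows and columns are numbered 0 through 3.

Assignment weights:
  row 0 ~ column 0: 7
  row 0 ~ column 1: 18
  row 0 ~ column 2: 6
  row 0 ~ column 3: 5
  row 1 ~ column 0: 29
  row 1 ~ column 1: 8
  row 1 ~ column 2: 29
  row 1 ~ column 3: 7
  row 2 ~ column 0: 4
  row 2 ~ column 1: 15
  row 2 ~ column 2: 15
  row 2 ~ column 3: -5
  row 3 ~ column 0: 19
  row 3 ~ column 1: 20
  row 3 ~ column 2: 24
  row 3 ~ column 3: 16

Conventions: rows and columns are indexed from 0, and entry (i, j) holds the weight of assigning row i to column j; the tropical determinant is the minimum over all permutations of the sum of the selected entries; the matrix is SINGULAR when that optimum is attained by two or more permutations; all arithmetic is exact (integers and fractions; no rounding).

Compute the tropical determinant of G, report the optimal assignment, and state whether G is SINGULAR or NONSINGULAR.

σ = (0, 1, 2, 3): 7 + 8 + 15 + 16 = 46
σ = (0, 1, 3, 2): 7 + 8 + (-5) + 24 = 34
σ = (0, 2, 1, 3): 7 + 29 + 15 + 16 = 67
σ = (0, 2, 3, 1): 7 + 29 + (-5) + 20 = 51
σ = (0, 3, 1, 2): 7 + 7 + 15 + 24 = 53
σ = (0, 3, 2, 1): 7 + 7 + 15 + 20 = 49
σ = (1, 0, 2, 3): 18 + 29 + 15 + 16 = 78
σ = (1, 0, 3, 2): 18 + 29 + (-5) + 24 = 66
σ = (1, 2, 0, 3): 18 + 29 + 4 + 16 = 67
σ = (1, 2, 3, 0): 18 + 29 + (-5) + 19 = 61
σ = (1, 3, 0, 2): 18 + 7 + 4 + 24 = 53
σ = (1, 3, 2, 0): 18 + 7 + 15 + 19 = 59
σ = (2, 0, 1, 3): 6 + 29 + 15 + 16 = 66
σ = (2, 0, 3, 1): 6 + 29 + (-5) + 20 = 50
σ = (2, 1, 0, 3): 6 + 8 + 4 + 16 = 34
σ = (2, 1, 3, 0): 6 + 8 + (-5) + 19 = 28
σ = (2, 3, 0, 1): 6 + 7 + 4 + 20 = 37
σ = (2, 3, 1, 0): 6 + 7 + 15 + 19 = 47
σ = (3, 0, 1, 2): 5 + 29 + 15 + 24 = 73
σ = (3, 0, 2, 1): 5 + 29 + 15 + 20 = 69
σ = (3, 1, 0, 2): 5 + 8 + 4 + 24 = 41
σ = (3, 1, 2, 0): 5 + 8 + 15 + 19 = 47
σ = (3, 2, 0, 1): 5 + 29 + 4 + 20 = 58
σ = (3, 2, 1, 0): 5 + 29 + 15 + 19 = 68
Optimal value attained by: σ = (2, 1, 3, 0).
Answer: det⊕(G) = 28; verdict: NONSINGULAR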